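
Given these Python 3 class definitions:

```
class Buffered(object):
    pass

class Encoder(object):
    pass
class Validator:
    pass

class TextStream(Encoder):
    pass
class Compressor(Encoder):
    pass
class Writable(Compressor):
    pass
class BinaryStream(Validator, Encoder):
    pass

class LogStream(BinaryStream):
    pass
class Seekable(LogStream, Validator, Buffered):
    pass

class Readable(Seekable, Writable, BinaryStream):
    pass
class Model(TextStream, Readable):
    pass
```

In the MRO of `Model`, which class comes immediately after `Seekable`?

LogStream

L[Model] = Model + merge(L[TextStream], L[Readable], [TextStream Readable])
  take TextStream:  [TextStream Encoder object] + [Readable Seekable LogStream Writable BinaryStream Validator Compressor Encoder Buffered object] + [TextStream Readable]
  take Readable:  [Encoder object] + [Readable Seekable LogStream Writable BinaryStream Validator Compressor Encoder Buffered object] + [Readable]
  take Seekable:  [Encoder object] + [Seekable LogStream Writable BinaryStream Validator Compressor Encoder Buffered object]
  take LogStream:  [Encoder object] + [LogStream Writable BinaryStream Validator Compressor Encoder Buffered object]
  take Writable:  [Encoder object] + [Writable BinaryStream Validator Compressor Encoder Buffered object]
  take BinaryStream:  [Encoder object] + [BinaryStream Validator Compressor Encoder Buffered object]
  take Validator:  [Encoder object] + [Validator Compressor Encoder Buffered object]
  take Compressor:  [Encoder object] + [Compressor Encoder Buffered object]
  take Encoder:  [Encoder object] + [Encoder Buffered object]
  take Buffered:  [object] + [Buffered object]
  take object:  [object] + [object]
MRO: Model TextStream Readable Seekable LogStream Writable BinaryStream Validator Compressor Encoder Buffered object
Seekable is at position 3; next is LogStream.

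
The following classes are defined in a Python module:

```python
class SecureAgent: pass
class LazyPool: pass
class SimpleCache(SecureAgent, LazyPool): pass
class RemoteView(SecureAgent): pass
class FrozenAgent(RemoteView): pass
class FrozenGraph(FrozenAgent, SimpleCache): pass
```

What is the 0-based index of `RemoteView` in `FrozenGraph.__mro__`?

L[FrozenGraph] = FrozenGraph + merge(L[FrozenAgent], L[SimpleCache], [FrozenAgent SimpleCache])
  take FrozenAgent:  [FrozenAgent RemoteView SecureAgent object] + [SimpleCache SecureAgent LazyPool object] + [FrozenAgent SimpleCache]
  take RemoteView:  [RemoteView SecureAgent object] + [SimpleCache SecureAgent LazyPool object] + [SimpleCache]
  take SimpleCache:  [SecureAgent object] + [SimpleCache SecureAgent LazyPool object] + [SimpleCache]
  take SecureAgent:  [SecureAgent object] + [SecureAgent LazyPool object]
  take LazyPool:  [object] + [LazyPool object]
  take object:  [object] + [object]
MRO: FrozenGraph FrozenAgent RemoteView SimpleCache SecureAgent LazyPool object
RemoteView sits at index 2.

2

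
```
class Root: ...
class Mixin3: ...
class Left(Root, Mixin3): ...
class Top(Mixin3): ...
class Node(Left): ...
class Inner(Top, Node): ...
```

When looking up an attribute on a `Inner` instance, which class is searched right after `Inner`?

L[Inner] = Inner + merge(L[Top], L[Node], [Top Node])
  take Top:  [Top Mixin3 object] + [Node Left Root Mixin3 object] + [Top Node]
  take Node:  [Mixin3 object] + [Node Left Root Mixin3 object] + [Node]
  take Left:  [Mixin3 object] + [Left Root Mixin3 object]
  take Root:  [Mixin3 object] + [Root Mixin3 object]
  take Mixin3:  [Mixin3 object] + [Mixin3 object]
  take object:  [object] + [object]
MRO: Inner Top Node Left Root Mixin3 object
Inner is at position 0; next is Top.

Top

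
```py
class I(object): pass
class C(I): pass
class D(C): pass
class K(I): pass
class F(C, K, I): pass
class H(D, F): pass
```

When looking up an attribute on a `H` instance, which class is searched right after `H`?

D

L[H] = H + merge(L[D], L[F], [D F])
  take D:  [D C I object] + [F C K I object] + [D F]
  take F:  [C I object] + [F C K I object] + [F]
  take C:  [C I object] + [C K I object]
  take K:  [I object] + [K I object]
  take I:  [I object] + [I object]
  take object:  [object] + [object]
MRO: H D F C K I object
H is at position 0; next is D.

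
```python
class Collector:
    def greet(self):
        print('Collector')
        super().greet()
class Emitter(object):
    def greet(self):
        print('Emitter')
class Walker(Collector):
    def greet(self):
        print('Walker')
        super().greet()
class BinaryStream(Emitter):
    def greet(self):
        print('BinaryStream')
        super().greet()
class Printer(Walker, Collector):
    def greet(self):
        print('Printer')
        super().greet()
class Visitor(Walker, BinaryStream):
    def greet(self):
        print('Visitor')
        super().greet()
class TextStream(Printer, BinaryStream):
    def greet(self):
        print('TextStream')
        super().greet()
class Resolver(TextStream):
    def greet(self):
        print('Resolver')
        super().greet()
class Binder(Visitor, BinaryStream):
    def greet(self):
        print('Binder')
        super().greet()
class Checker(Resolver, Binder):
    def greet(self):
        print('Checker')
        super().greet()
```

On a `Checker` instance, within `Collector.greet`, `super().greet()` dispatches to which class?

L[Checker] = Checker + merge(L[Resolver], L[Binder], [Resolver Binder])
  take Resolver:  [Resolver TextStream Printer Walker Collector BinaryStream Emitter object] + [Binder Visitor Walker Collector BinaryStream Emitter object] + [Resolver Binder]
  take TextStream:  [TextStream Printer Walker Collector BinaryStream Emitter object] + [Binder Visitor Walker Collector BinaryStream Emitter object] + [Binder]
  take Printer:  [Printer Walker Collector BinaryStream Emitter object] + [Binder Visitor Walker Collector BinaryStream Emitter object] + [Binder]
  take Binder:  [Walker Collector BinaryStream Emitter object] + [Binder Visitor Walker Collector BinaryStream Emitter object] + [Binder]
  take Visitor:  [Walker Collector BinaryStream Emitter object] + [Visitor Walker Collector BinaryStream Emitter object]
  take Walker:  [Walker Collector BinaryStream Emitter object] + [Walker Collector BinaryStream Emitter object]
  take Collector:  [Collector BinaryStream Emitter object] + [Collector BinaryStream Emitter object]
  take BinaryStream:  [BinaryStream Emitter object] + [BinaryStream Emitter object]
  take Emitter:  [Emitter object] + [Emitter object]
  take object:  [object] + [object]
MRO: Checker Resolver TextStream Printer Binder Visitor Walker Collector BinaryStream Emitter object
super() in Collector.greet on a Checker instance goes to the class after Collector in Checker's MRO: BinaryStream.

BinaryStream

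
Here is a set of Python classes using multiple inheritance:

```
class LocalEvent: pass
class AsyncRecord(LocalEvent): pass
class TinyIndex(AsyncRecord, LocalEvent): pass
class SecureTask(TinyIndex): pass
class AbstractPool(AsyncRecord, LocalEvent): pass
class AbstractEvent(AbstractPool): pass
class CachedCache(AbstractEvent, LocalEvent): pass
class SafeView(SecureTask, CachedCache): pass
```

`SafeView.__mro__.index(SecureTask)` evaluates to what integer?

1

L[SafeView] = SafeView + merge(L[SecureTask], L[CachedCache], [SecureTask CachedCache])
  take SecureTask:  [SecureTask TinyIndex AsyncRecord LocalEvent object] + [CachedCache AbstractEvent AbstractPool AsyncRecord LocalEvent object] + [SecureTask CachedCache]
  take TinyIndex:  [TinyIndex AsyncRecord LocalEvent object] + [CachedCache AbstractEvent AbstractPool AsyncRecord LocalEvent object] + [CachedCache]
  take CachedCache:  [AsyncRecord LocalEvent object] + [CachedCache AbstractEvent AbstractPool AsyncRecord LocalEvent object] + [CachedCache]
  take AbstractEvent:  [AsyncRecord LocalEvent object] + [AbstractEvent AbstractPool AsyncRecord LocalEvent object]
  take AbstractPool:  [AsyncRecord LocalEvent object] + [AbstractPool AsyncRecord LocalEvent object]
  take AsyncRecord:  [AsyncRecord LocalEvent object] + [AsyncRecord LocalEvent object]
  take LocalEvent:  [LocalEvent object] + [LocalEvent object]
  take object:  [object] + [object]
MRO: SafeView SecureTask TinyIndex CachedCache AbstractEvent AbstractPool AsyncRecord LocalEvent object
SecureTask sits at index 1.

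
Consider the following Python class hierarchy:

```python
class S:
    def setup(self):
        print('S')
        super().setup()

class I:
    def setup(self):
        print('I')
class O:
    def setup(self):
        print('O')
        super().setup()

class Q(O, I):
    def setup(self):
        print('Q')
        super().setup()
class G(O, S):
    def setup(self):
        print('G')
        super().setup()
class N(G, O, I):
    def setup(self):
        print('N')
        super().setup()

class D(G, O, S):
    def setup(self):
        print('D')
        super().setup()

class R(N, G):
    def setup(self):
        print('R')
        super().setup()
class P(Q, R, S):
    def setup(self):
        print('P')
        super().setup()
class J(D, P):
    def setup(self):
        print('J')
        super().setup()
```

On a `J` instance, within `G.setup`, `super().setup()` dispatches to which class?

O

L[J] = J + merge(L[D], L[P], [D P])
  take D:  [D G O S object] + [P Q R N G O S I object] + [D P]
  take P:  [G O S object] + [P Q R N G O S I object] + [P]
  take Q:  [G O S object] + [Q R N G O S I object]
  take R:  [G O S object] + [R N G O S I object]
  take N:  [G O S object] + [N G O S I object]
  take G:  [G O S object] + [G O S I object]
  take O:  [O S object] + [O S I object]
  take S:  [S object] + [S I object]
  take I:  [object] + [I object]
  take object:  [object] + [object]
MRO: J D P Q R N G O S I object
super() in G.setup on a J instance goes to the class after G in J's MRO: O.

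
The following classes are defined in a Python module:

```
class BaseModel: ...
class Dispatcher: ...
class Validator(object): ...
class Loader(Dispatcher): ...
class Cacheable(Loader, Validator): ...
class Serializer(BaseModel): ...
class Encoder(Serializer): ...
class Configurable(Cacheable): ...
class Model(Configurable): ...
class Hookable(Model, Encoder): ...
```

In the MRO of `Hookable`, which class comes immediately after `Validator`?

Encoder

L[Hookable] = Hookable + merge(L[Model], L[Encoder], [Model Encoder])
  take Model:  [Model Configurable Cacheable Loader Dispatcher Validator object] + [Encoder Serializer BaseModel object] + [Model Encoder]
  take Configurable:  [Configurable Cacheable Loader Dispatcher Validator object] + [Encoder Serializer BaseModel object] + [Encoder]
  take Cacheable:  [Cacheable Loader Dispatcher Validator object] + [Encoder Serializer BaseModel object] + [Encoder]
  take Loader:  [Loader Dispatcher Validator object] + [Encoder Serializer BaseModel object] + [Encoder]
  take Dispatcher:  [Dispatcher Validator object] + [Encoder Serializer BaseModel object] + [Encoder]
  take Validator:  [Validator object] + [Encoder Serializer BaseModel object] + [Encoder]
  take Encoder:  [object] + [Encoder Serializer BaseModel object] + [Encoder]
  take Serializer:  [object] + [Serializer BaseModel object]
  take BaseModel:  [object] + [BaseModel object]
  take object:  [object] + [object]
MRO: Hookable Model Configurable Cacheable Loader Dispatcher Validator Encoder Serializer BaseModel object
Validator is at position 6; next is Encoder.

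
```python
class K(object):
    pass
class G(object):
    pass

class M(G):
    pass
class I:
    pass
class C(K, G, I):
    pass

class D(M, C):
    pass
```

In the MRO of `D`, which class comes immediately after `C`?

L[D] = D + merge(L[M], L[C], [M C])
  take M:  [M G object] + [C K G I object] + [M C]
  take C:  [G object] + [C K G I object] + [C]
  take K:  [G object] + [K G I object]
  take G:  [G object] + [G I object]
  take I:  [object] + [I object]
  take object:  [object] + [object]
MRO: D M C K G I object
C is at position 2; next is K.

K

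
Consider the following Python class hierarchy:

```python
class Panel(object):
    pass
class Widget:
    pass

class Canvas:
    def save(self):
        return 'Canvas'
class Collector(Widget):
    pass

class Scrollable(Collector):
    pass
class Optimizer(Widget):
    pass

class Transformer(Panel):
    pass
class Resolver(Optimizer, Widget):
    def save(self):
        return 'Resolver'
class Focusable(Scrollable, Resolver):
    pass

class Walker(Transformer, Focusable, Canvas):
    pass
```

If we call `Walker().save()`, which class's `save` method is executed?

Resolver

L[Walker] = Walker + merge(L[Transformer], L[Focusable], L[Canvas], [Transformer Focusable Canvas])
  take Transformer:  [Transformer Panel object] + [Focusable Scrollable Collector Resolver Optimizer Widget object] + [Canvas object] + [Transformer Focusable Canvas]
  take Panel:  [Panel object] + [Focusable Scrollable Collector Resolver Optimizer Widget object] + [Canvas object] + [Focusable Canvas]
  take Focusable:  [object] + [Focusable Scrollable Collector Resolver Optimizer Widget object] + [Canvas object] + [Focusable Canvas]
  take Scrollable:  [object] + [Scrollable Collector Resolver Optimizer Widget object] + [Canvas object] + [Canvas]
  take Collector:  [object] + [Collector Resolver Optimizer Widget object] + [Canvas object] + [Canvas]
  take Resolver:  [object] + [Resolver Optimizer Widget object] + [Canvas object] + [Canvas]
  take Optimizer:  [object] + [Optimizer Widget object] + [Canvas object] + [Canvas]
  take Widget:  [object] + [Widget object] + [Canvas object] + [Canvas]
  take Canvas:  [object] + [object] + [Canvas object] + [Canvas]
  take object:  [object] + [object] + [object]
MRO: Walker Transformer Panel Focusable Scrollable Collector Resolver Optimizer Widget Canvas object
save is defined in: Canvas, Resolver. First along the MRO is Resolver.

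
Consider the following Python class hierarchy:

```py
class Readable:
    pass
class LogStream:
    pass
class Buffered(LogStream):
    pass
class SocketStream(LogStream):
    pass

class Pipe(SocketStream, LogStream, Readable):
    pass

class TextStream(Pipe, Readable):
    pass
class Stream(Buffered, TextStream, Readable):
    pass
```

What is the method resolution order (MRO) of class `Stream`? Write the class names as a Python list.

L[Stream] = Stream + merge(L[Buffered], L[TextStream], L[Readable], [Buffered TextStream Readable])
  take Buffered:  [Buffered LogStream object] + [TextStream Pipe SocketStream LogStream Readable object] + [Readable object] + [Buffered TextStream Readable]
  take TextStream:  [LogStream object] + [TextStream Pipe SocketStream LogStream Readable object] + [Readable object] + [TextStream Readable]
  take Pipe:  [LogStream object] + [Pipe SocketStream LogStream Readable object] + [Readable object] + [Readable]
  take SocketStream:  [LogStream object] + [SocketStream LogStream Readable object] + [Readable object] + [Readable]
  take LogStream:  [LogStream object] + [LogStream Readable object] + [Readable object] + [Readable]
  take Readable:  [object] + [Readable object] + [Readable object] + [Readable]
  take object:  [object] + [object] + [object]

[Stream, Buffered, TextStream, Pipe, SocketStream, LogStream, Readable, object]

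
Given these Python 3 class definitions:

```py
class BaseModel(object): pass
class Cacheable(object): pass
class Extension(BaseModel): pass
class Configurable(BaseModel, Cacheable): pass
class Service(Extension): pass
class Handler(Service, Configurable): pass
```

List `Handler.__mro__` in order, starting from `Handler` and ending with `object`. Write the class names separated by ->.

L[Handler] = Handler + merge(L[Service], L[Configurable], [Service Configurable])
  take Service:  [Service Extension BaseModel object] + [Configurable BaseModel Cacheable object] + [Service Configurable]
  take Extension:  [Extension BaseModel object] + [Configurable BaseModel Cacheable object] + [Configurable]
  take Configurable:  [BaseModel object] + [Configurable BaseModel Cacheable object] + [Configurable]
  take BaseModel:  [BaseModel object] + [BaseModel Cacheable object]
  take Cacheable:  [object] + [Cacheable object]
  take object:  [object] + [object]

Handler -> Service -> Extension -> Configurable -> BaseModel -> Cacheable -> object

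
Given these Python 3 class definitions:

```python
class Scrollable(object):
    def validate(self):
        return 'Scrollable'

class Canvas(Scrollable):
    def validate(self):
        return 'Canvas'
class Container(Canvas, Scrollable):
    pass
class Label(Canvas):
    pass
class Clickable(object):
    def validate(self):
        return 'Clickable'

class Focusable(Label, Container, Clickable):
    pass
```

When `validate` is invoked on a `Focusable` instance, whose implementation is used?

L[Focusable] = Focusable + merge(L[Label], L[Container], L[Clickable], [Label Container Clickable])
  take Label:  [Label Canvas Scrollable object] + [Container Canvas Scrollable object] + [Clickable object] + [Label Container Clickable]
  take Container:  [Canvas Scrollable object] + [Container Canvas Scrollable object] + [Clickable object] + [Container Clickable]
  take Canvas:  [Canvas Scrollable object] + [Canvas Scrollable object] + [Clickable object] + [Clickable]
  take Scrollable:  [Scrollable object] + [Scrollable object] + [Clickable object] + [Clickable]
  take Clickable:  [object] + [object] + [Clickable object] + [Clickable]
  take object:  [object] + [object] + [object]
MRO: Focusable Label Container Canvas Scrollable Clickable object
validate is defined in: Canvas, Clickable, Scrollable. First along the MRO is Canvas.

Canvas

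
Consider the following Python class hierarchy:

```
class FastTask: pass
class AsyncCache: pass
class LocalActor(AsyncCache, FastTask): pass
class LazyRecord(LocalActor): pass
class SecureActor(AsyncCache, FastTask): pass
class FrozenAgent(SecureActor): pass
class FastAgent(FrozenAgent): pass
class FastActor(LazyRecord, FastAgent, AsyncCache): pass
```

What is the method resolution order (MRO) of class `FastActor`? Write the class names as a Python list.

L[FastActor] = FastActor + merge(L[LazyRecord], L[FastAgent], L[AsyncCache], [LazyRecord FastAgent AsyncCache])
  take LazyRecord:  [LazyRecord LocalActor AsyncCache FastTask object] + [FastAgent FrozenAgent SecureActor AsyncCache FastTask object] + [AsyncCache object] + [LazyRecord FastAgent AsyncCache]
  take LocalActor:  [LocalActor AsyncCache FastTask object] + [FastAgent FrozenAgent SecureActor AsyncCache FastTask object] + [AsyncCache object] + [FastAgent AsyncCache]
  take FastAgent:  [AsyncCache FastTask object] + [FastAgent FrozenAgent SecureActor AsyncCache FastTask object] + [AsyncCache object] + [FastAgent AsyncCache]
  take FrozenAgent:  [AsyncCache FastTask object] + [FrozenAgent SecureActor AsyncCache FastTask object] + [AsyncCache object] + [AsyncCache]
  take SecureActor:  [AsyncCache FastTask object] + [SecureActor AsyncCache FastTask object] + [AsyncCache object] + [AsyncCache]
  take AsyncCache:  [AsyncCache FastTask object] + [AsyncCache FastTask object] + [AsyncCache object] + [AsyncCache]
  take FastTask:  [FastTask object] + [FastTask object] + [object]
  take object:  [object] + [object] + [object]

[FastActor, LazyRecord, LocalActor, FastAgent, FrozenAgent, SecureActor, AsyncCache, FastTask, object]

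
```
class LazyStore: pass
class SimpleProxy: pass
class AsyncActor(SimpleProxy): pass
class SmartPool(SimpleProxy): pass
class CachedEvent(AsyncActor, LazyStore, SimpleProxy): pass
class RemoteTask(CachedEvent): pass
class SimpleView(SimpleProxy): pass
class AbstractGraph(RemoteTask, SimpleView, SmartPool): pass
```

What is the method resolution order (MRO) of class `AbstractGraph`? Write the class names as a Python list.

L[AbstractGraph] = AbstractGraph + merge(L[RemoteTask], L[SimpleView], L[SmartPool], [RemoteTask SimpleView SmartPool])
  take RemoteTask:  [RemoteTask CachedEvent AsyncActor LazyStore SimpleProxy object] + [SimpleView SimpleProxy object] + [SmartPool SimpleProxy object] + [RemoteTask SimpleView SmartPool]
  take CachedEvent:  [CachedEvent AsyncActor LazyStore SimpleProxy object] + [SimpleView SimpleProxy object] + [SmartPool SimpleProxy object] + [SimpleView SmartPool]
  take AsyncActor:  [AsyncActor LazyStore SimpleProxy object] + [SimpleView SimpleProxy object] + [SmartPool SimpleProxy object] + [SimpleView SmartPool]
  take LazyStore:  [LazyStore SimpleProxy object] + [SimpleView SimpleProxy object] + [SmartPool SimpleProxy object] + [SimpleView SmartPool]
  take SimpleView:  [SimpleProxy object] + [SimpleView SimpleProxy object] + [SmartPool SimpleProxy object] + [SimpleView SmartPool]
  take SmartPool:  [SimpleProxy object] + [SimpleProxy object] + [SmartPool SimpleProxy object] + [SmartPool]
  take SimpleProxy:  [SimpleProxy object] + [SimpleProxy object] + [SimpleProxy object]
  take object:  [object] + [object] + [object]

[AbstractGraph, RemoteTask, CachedEvent, AsyncActor, LazyStore, SimpleView, SmartPool, SimpleProxy, object]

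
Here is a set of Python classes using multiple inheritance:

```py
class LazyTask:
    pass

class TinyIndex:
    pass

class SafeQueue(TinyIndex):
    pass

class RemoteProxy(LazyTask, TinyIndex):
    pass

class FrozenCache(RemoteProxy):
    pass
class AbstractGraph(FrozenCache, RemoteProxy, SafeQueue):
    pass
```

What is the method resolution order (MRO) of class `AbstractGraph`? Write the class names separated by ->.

L[AbstractGraph] = AbstractGraph + merge(L[FrozenCache], L[RemoteProxy], L[SafeQueue], [FrozenCache RemoteProxy SafeQueue])
  take FrozenCache:  [FrozenCache RemoteProxy LazyTask TinyIndex object] + [RemoteProxy LazyTask TinyIndex object] + [SafeQueue TinyIndex object] + [FrozenCache RemoteProxy SafeQueue]
  take RemoteProxy:  [RemoteProxy LazyTask TinyIndex object] + [RemoteProxy LazyTask TinyIndex object] + [SafeQueue TinyIndex object] + [RemoteProxy SafeQueue]
  take LazyTask:  [LazyTask TinyIndex object] + [LazyTask TinyIndex object] + [SafeQueue TinyIndex object] + [SafeQueue]
  take SafeQueue:  [TinyIndex object] + [TinyIndex object] + [SafeQueue TinyIndex object] + [SafeQueue]
  take TinyIndex:  [TinyIndex object] + [TinyIndex object] + [TinyIndex object]
  take object:  [object] + [object] + [object]

AbstractGraph -> FrozenCache -> RemoteProxy -> LazyTask -> SafeQueue -> TinyIndex -> object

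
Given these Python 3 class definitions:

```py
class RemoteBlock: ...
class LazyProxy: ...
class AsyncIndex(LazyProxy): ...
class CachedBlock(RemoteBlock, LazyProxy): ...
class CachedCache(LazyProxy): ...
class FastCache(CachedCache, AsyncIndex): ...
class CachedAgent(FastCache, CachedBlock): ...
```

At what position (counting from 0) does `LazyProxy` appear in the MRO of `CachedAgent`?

L[CachedAgent] = CachedAgent + merge(L[FastCache], L[CachedBlock], [FastCache CachedBlock])
  take FastCache:  [FastCache CachedCache AsyncIndex LazyProxy object] + [CachedBlock RemoteBlock LazyProxy object] + [FastCache CachedBlock]
  take CachedCache:  [CachedCache AsyncIndex LazyProxy object] + [CachedBlock RemoteBlock LazyProxy object] + [CachedBlock]
  take AsyncIndex:  [AsyncIndex LazyProxy object] + [CachedBlock RemoteBlock LazyProxy object] + [CachedBlock]
  take CachedBlock:  [LazyProxy object] + [CachedBlock RemoteBlock LazyProxy object] + [CachedBlock]
  take RemoteBlock:  [LazyProxy object] + [RemoteBlock LazyProxy object]
  take LazyProxy:  [LazyProxy object] + [LazyProxy object]
  take object:  [object] + [object]
MRO: CachedAgent FastCache CachedCache AsyncIndex CachedBlock RemoteBlock LazyProxy object
LazyProxy sits at index 6.

6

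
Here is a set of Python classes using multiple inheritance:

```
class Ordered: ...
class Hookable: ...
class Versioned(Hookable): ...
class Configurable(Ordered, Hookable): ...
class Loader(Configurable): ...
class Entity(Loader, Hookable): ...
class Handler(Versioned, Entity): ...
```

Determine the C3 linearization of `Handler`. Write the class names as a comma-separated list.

Handler, Versioned, Entity, Loader, Configurable, Ordered, Hookable, object

L[Handler] = Handler + merge(L[Versioned], L[Entity], [Versioned Entity])
  take Versioned:  [Versioned Hookable object] + [Entity Loader Configurable Ordered Hookable object] + [Versioned Entity]
  take Entity:  [Hookable object] + [Entity Loader Configurable Ordered Hookable object] + [Entity]
  take Loader:  [Hookable object] + [Loader Configurable Ordered Hookable object]
  take Configurable:  [Hookable object] + [Configurable Ordered Hookable object]
  take Ordered:  [Hookable object] + [Ordered Hookable object]
  take Hookable:  [Hookable object] + [Hookable object]
  take object:  [object] + [object]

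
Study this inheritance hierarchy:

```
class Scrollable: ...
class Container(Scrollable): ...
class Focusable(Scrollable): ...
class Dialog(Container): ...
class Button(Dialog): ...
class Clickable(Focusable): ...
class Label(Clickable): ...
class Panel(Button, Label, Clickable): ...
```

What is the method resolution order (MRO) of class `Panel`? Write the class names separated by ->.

Panel -> Button -> Dialog -> Container -> Label -> Clickable -> Focusable -> Scrollable -> object

L[Panel] = Panel + merge(L[Button], L[Label], L[Clickable], [Button Label Clickable])
  take Button:  [Button Dialog Container Scrollable object] + [Label Clickable Focusable Scrollable object] + [Clickable Focusable Scrollable object] + [Button Label Clickable]
  take Dialog:  [Dialog Container Scrollable object] + [Label Clickable Focusable Scrollable object] + [Clickable Focusable Scrollable object] + [Label Clickable]
  take Container:  [Container Scrollable object] + [Label Clickable Focusable Scrollable object] + [Clickable Focusable Scrollable object] + [Label Clickable]
  take Label:  [Scrollable object] + [Label Clickable Focusable Scrollable object] + [Clickable Focusable Scrollable object] + [Label Clickable]
  take Clickable:  [Scrollable object] + [Clickable Focusable Scrollable object] + [Clickable Focusable Scrollable object] + [Clickable]
  take Focusable:  [Scrollable object] + [Focusable Scrollable object] + [Focusable Scrollable object]
  take Scrollable:  [Scrollable object] + [Scrollable object] + [Scrollable object]
  take object:  [object] + [object] + [object]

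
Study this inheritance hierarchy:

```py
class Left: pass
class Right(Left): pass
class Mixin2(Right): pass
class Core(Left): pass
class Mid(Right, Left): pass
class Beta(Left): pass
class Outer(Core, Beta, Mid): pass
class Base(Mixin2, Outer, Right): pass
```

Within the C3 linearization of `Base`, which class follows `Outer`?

Core

L[Base] = Base + merge(L[Mixin2], L[Outer], L[Right], [Mixin2 Outer Right])
  take Mixin2:  [Mixin2 Right Left object] + [Outer Core Beta Mid Right Left object] + [Right Left object] + [Mixin2 Outer Right]
  take Outer:  [Right Left object] + [Outer Core Beta Mid Right Left object] + [Right Left object] + [Outer Right]
  take Core:  [Right Left object] + [Core Beta Mid Right Left object] + [Right Left object] + [Right]
  take Beta:  [Right Left object] + [Beta Mid Right Left object] + [Right Left object] + [Right]
  take Mid:  [Right Left object] + [Mid Right Left object] + [Right Left object] + [Right]
  take Right:  [Right Left object] + [Right Left object] + [Right Left object] + [Right]
  take Left:  [Left object] + [Left object] + [Left object]
  take object:  [object] + [object] + [object]
MRO: Base Mixin2 Outer Core Beta Mid Right Left object
Outer is at position 2; next is Core.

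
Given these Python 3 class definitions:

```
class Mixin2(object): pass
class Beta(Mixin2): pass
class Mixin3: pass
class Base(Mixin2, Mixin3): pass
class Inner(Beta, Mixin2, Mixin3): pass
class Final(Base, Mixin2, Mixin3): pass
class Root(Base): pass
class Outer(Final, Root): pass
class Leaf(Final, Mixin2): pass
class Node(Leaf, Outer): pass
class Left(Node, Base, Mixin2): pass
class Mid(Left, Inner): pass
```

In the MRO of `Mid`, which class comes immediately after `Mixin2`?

Mixin3

L[Mid] = Mid + merge(L[Left], L[Inner], [Left Inner])
  take Left:  [Left Node Leaf Outer Final Root Base Mixin2 Mixin3 object] + [Inner Beta Mixin2 Mixin3 object] + [Left Inner]
  take Node:  [Node Leaf Outer Final Root Base Mixin2 Mixin3 object] + [Inner Beta Mixin2 Mixin3 object] + [Inner]
  take Leaf:  [Leaf Outer Final Root Base Mixin2 Mixin3 object] + [Inner Beta Mixin2 Mixin3 object] + [Inner]
  take Outer:  [Outer Final Root Base Mixin2 Mixin3 object] + [Inner Beta Mixin2 Mixin3 object] + [Inner]
  take Final:  [Final Root Base Mixin2 Mixin3 object] + [Inner Beta Mixin2 Mixin3 object] + [Inner]
  take Root:  [Root Base Mixin2 Mixin3 object] + [Inner Beta Mixin2 Mixin3 object] + [Inner]
  take Base:  [Base Mixin2 Mixin3 object] + [Inner Beta Mixin2 Mixin3 object] + [Inner]
  take Inner:  [Mixin2 Mixin3 object] + [Inner Beta Mixin2 Mixin3 object] + [Inner]
  take Beta:  [Mixin2 Mixin3 object] + [Beta Mixin2 Mixin3 object]
  take Mixin2:  [Mixin2 Mixin3 object] + [Mixin2 Mixin3 object]
  take Mixin3:  [Mixin3 object] + [Mixin3 object]
  take object:  [object] + [object]
MRO: Mid Left Node Leaf Outer Final Root Base Inner Beta Mixin2 Mixin3 object
Mixin2 is at position 10; next is Mixin3.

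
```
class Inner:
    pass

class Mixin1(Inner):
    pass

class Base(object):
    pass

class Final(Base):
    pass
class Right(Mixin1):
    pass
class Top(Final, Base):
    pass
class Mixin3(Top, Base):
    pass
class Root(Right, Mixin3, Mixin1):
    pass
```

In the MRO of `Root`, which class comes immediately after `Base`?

L[Root] = Root + merge(L[Right], L[Mixin3], L[Mixin1], [Right Mixin3 Mixin1])
  take Right:  [Right Mixin1 Inner object] + [Mixin3 Top Final Base object] + [Mixin1 Inner object] + [Right Mixin3 Mixin1]
  take Mixin3:  [Mixin1 Inner object] + [Mixin3 Top Final Base object] + [Mixin1 Inner object] + [Mixin3 Mixin1]
  take Mixin1:  [Mixin1 Inner object] + [Top Final Base object] + [Mixin1 Inner object] + [Mixin1]
  take Inner:  [Inner object] + [Top Final Base object] + [Inner object]
  take Top:  [object] + [Top Final Base object] + [object]
  take Final:  [object] + [Final Base object] + [object]
  take Base:  [object] + [Base object] + [object]
  take object:  [object] + [object] + [object]
MRO: Root Right Mixin3 Mixin1 Inner Top Final Base object
Base is at position 7; next is object.

object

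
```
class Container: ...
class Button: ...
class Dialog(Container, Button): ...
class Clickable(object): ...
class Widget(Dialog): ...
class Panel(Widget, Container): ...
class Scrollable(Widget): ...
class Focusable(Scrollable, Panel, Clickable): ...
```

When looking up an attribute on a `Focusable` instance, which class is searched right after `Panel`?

L[Focusable] = Focusable + merge(L[Scrollable], L[Panel], L[Clickable], [Scrollable Panel Clickable])
  take Scrollable:  [Scrollable Widget Dialog Container Button object] + [Panel Widget Dialog Container Button object] + [Clickable object] + [Scrollable Panel Clickable]
  take Panel:  [Widget Dialog Container Button object] + [Panel Widget Dialog Container Button object] + [Clickable object] + [Panel Clickable]
  take Widget:  [Widget Dialog Container Button object] + [Widget Dialog Container Button object] + [Clickable object] + [Clickable]
  take Dialog:  [Dialog Container Button object] + [Dialog Container Button object] + [Clickable object] + [Clickable]
  take Container:  [Container Button object] + [Container Button object] + [Clickable object] + [Clickable]
  take Button:  [Button object] + [Button object] + [Clickable object] + [Clickable]
  take Clickable:  [object] + [object] + [Clickable object] + [Clickable]
  take object:  [object] + [object] + [object]
MRO: Focusable Scrollable Panel Widget Dialog Container Button Clickable object
Panel is at position 2; next is Widget.

Widget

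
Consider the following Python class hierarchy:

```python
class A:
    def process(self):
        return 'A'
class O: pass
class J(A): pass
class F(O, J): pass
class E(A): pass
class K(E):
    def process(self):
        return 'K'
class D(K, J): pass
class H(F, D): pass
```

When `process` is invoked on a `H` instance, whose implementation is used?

K

L[H] = H + merge(L[F], L[D], [F D])
  take F:  [F O J A object] + [D K E J A object] + [F D]
  take O:  [O J A object] + [D K E J A object] + [D]
  take D:  [J A object] + [D K E J A object] + [D]
  take K:  [J A object] + [K E J A object]
  take E:  [J A object] + [E J A object]
  take J:  [J A object] + [J A object]
  take A:  [A object] + [A object]
  take object:  [object] + [object]
MRO: H F O D K E J A object
process is defined in: A, K. First along the MRO is K.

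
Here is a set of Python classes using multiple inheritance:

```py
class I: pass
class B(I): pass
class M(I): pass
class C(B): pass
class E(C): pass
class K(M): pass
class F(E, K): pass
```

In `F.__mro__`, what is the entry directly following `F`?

E

L[F] = F + merge(L[E], L[K], [E K])
  take E:  [E C B I object] + [K M I object] + [E K]
  take C:  [C B I object] + [K M I object] + [K]
  take B:  [B I object] + [K M I object] + [K]
  take K:  [I object] + [K M I object] + [K]
  take M:  [I object] + [M I object]
  take I:  [I object] + [I object]
  take object:  [object] + [object]
MRO: F E C B K M I object
F is at position 0; next is E.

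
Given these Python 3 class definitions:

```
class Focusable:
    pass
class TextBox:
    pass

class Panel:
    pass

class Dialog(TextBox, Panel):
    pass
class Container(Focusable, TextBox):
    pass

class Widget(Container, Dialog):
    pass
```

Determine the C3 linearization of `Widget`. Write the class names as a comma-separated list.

L[Widget] = Widget + merge(L[Container], L[Dialog], [Container Dialog])
  take Container:  [Container Focusable TextBox object] + [Dialog TextBox Panel object] + [Container Dialog]
  take Focusable:  [Focusable TextBox object] + [Dialog TextBox Panel object] + [Dialog]
  take Dialog:  [TextBox object] + [Dialog TextBox Panel object] + [Dialog]
  take TextBox:  [TextBox object] + [TextBox Panel object]
  take Panel:  [object] + [Panel object]
  take object:  [object] + [object]

Widget, Container, Focusable, Dialog, TextBox, Panel, object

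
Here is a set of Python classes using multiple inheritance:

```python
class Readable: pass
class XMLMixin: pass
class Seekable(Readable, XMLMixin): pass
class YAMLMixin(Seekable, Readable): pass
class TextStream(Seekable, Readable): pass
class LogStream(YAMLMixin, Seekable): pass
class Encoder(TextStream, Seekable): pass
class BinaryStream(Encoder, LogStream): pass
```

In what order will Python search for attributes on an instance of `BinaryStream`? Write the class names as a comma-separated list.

L[BinaryStream] = BinaryStream + merge(L[Encoder], L[LogStream], [Encoder LogStream])
  take Encoder:  [Encoder TextStream Seekable Readable XMLMixin object] + [LogStream YAMLMixin Seekable Readable XMLMixin object] + [Encoder LogStream]
  take TextStream:  [TextStream Seekable Readable XMLMixin object] + [LogStream YAMLMixin Seekable Readable XMLMixin object] + [LogStream]
  take LogStream:  [Seekable Readable XMLMixin object] + [LogStream YAMLMixin Seekable Readable XMLMixin object] + [LogStream]
  take YAMLMixin:  [Seekable Readable XMLMixin object] + [YAMLMixin Seekable Readable XMLMixin object]
  take Seekable:  [Seekable Readable XMLMixin object] + [Seekable Readable XMLMixin object]
  take Readable:  [Readable XMLMixin object] + [Readable XMLMixin object]
  take XMLMixin:  [XMLMixin object] + [XMLMixin object]
  take object:  [object] + [object]

BinaryStream, Encoder, TextStream, LogStream, YAMLMixin, Seekable, Readable, XMLMixin, object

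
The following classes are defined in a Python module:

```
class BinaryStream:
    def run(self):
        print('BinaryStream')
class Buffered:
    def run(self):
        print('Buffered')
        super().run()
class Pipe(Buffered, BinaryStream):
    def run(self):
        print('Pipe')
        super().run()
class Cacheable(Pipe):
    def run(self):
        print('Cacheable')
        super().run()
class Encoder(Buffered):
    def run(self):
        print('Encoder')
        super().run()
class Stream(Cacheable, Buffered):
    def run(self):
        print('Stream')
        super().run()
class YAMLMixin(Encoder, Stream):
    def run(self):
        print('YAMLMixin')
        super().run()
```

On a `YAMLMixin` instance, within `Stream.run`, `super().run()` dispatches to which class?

Cacheable

L[YAMLMixin] = YAMLMixin + merge(L[Encoder], L[Stream], [Encoder Stream])
  take Encoder:  [Encoder Buffered object] + [Stream Cacheable Pipe Buffered BinaryStream object] + [Encoder Stream]
  take Stream:  [Buffered object] + [Stream Cacheable Pipe Buffered BinaryStream object] + [Stream]
  take Cacheable:  [Buffered object] + [Cacheable Pipe Buffered BinaryStream object]
  take Pipe:  [Buffered object] + [Pipe Buffered BinaryStream object]
  take Buffered:  [Buffered object] + [Buffered BinaryStream object]
  take BinaryStream:  [object] + [BinaryStream object]
  take object:  [object] + [object]
MRO: YAMLMixin Encoder Stream Cacheable Pipe Buffered BinaryStream object
super() in Stream.run on a YAMLMixin instance goes to the class after Stream in YAMLMixin's MRO: Cacheable.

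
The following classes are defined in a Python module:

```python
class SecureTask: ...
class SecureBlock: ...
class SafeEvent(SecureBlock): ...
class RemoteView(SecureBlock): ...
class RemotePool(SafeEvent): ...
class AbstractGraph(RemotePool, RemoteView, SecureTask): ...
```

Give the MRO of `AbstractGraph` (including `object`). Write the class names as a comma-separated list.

L[AbstractGraph] = AbstractGraph + merge(L[RemotePool], L[RemoteView], L[SecureTask], [RemotePool RemoteView SecureTask])
  take RemotePool:  [RemotePool SafeEvent SecureBlock object] + [RemoteView SecureBlock object] + [SecureTask object] + [RemotePool RemoteView SecureTask]
  take SafeEvent:  [SafeEvent SecureBlock object] + [RemoteView SecureBlock object] + [SecureTask object] + [RemoteView SecureTask]
  take RemoteView:  [SecureBlock object] + [RemoteView SecureBlock object] + [SecureTask object] + [RemoteView SecureTask]
  take SecureBlock:  [SecureBlock object] + [SecureBlock object] + [SecureTask object] + [SecureTask]
  take SecureTask:  [object] + [object] + [SecureTask object] + [SecureTask]
  take object:  [object] + [object] + [object]

AbstractGraph, RemotePool, SafeEvent, RemoteView, SecureBlock, SecureTask, object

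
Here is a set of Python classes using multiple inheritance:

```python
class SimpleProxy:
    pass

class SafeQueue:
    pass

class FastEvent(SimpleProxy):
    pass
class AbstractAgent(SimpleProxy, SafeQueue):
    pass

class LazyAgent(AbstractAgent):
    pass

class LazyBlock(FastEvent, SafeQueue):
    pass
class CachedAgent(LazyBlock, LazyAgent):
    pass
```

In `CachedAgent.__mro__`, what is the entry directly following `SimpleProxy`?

L[CachedAgent] = CachedAgent + merge(L[LazyBlock], L[LazyAgent], [LazyBlock LazyAgent])
  take LazyBlock:  [LazyBlock FastEvent SimpleProxy SafeQueue object] + [LazyAgent AbstractAgent SimpleProxy SafeQueue object] + [LazyBlock LazyAgent]
  take FastEvent:  [FastEvent SimpleProxy SafeQueue object] + [LazyAgent AbstractAgent SimpleProxy SafeQueue object] + [LazyAgent]
  take LazyAgent:  [SimpleProxy SafeQueue object] + [LazyAgent AbstractAgent SimpleProxy SafeQueue object] + [LazyAgent]
  take AbstractAgent:  [SimpleProxy SafeQueue object] + [AbstractAgent SimpleProxy SafeQueue object]
  take SimpleProxy:  [SimpleProxy SafeQueue object] + [SimpleProxy SafeQueue object]
  take SafeQueue:  [SafeQueue object] + [SafeQueue object]
  take object:  [object] + [object]
MRO: CachedAgent LazyBlock FastEvent LazyAgent AbstractAgent SimpleProxy SafeQueue object
SimpleProxy is at position 5; next is SafeQueue.

SafeQueue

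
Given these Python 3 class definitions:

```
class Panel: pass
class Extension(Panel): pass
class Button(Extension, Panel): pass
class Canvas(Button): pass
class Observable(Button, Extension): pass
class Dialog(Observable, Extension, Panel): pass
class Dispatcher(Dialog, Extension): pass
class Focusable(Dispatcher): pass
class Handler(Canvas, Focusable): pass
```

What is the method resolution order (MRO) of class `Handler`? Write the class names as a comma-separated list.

Handler, Canvas, Focusable, Dispatcher, Dialog, Observable, Button, Extension, Panel, object

L[Handler] = Handler + merge(L[Canvas], L[Focusable], [Canvas Focusable])
  take Canvas:  [Canvas Button Extension Panel object] + [Focusable Dispatcher Dialog Observable Button Extension Panel object] + [Canvas Focusable]
  take Focusable:  [Button Extension Panel object] + [Focusable Dispatcher Dialog Observable Button Extension Panel object] + [Focusable]
  take Dispatcher:  [Button Extension Panel object] + [Dispatcher Dialog Observable Button Extension Panel object]
  take Dialog:  [Button Extension Panel object] + [Dialog Observable Button Extension Panel object]
  take Observable:  [Button Extension Panel object] + [Observable Button Extension Panel object]
  take Button:  [Button Extension Panel object] + [Button Extension Panel object]
  take Extension:  [Extension Panel object] + [Extension Panel object]
  take Panel:  [Panel object] + [Panel object]
  take object:  [object] + [object]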